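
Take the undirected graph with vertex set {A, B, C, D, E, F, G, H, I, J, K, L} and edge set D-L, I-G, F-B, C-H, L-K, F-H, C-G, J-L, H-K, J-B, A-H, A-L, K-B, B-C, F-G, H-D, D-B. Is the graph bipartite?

Yes

A valid 2-coloring puts {B, E, G, H, L} on one side and {A, C, D, F, I, J, K} on the other; every edge crosses between the two sides.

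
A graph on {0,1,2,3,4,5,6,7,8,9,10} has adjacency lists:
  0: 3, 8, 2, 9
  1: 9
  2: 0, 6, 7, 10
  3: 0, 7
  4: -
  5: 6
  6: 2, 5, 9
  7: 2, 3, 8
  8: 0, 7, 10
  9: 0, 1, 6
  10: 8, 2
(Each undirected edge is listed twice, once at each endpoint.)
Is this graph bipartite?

Yes

Partition the vertices as {2, 3, 4, 5, 8, 9} vs {0, 1, 6, 7, 10}. Each listed edge has one endpoint in each part, so the graph is bipartite.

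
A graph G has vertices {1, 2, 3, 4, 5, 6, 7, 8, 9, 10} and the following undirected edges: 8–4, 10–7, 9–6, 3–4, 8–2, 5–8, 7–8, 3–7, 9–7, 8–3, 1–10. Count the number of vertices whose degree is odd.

6

Degrees: 1:1, 2:1, 3:3, 4:2, 5:1, 6:1, 7:4, 8:5, 9:2, 10:2
Odd-degree vertices: 1, 2, 3, 5, 6, 8.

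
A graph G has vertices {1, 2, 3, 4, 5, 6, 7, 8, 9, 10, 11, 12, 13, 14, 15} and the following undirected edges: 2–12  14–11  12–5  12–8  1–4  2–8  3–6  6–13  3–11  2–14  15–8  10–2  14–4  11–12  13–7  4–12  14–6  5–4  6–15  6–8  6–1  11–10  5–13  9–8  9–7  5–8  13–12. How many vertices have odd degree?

0

Degrees: 1:2, 2:4, 3:2, 4:4, 5:4, 6:6, 7:2, 8:6, 9:2, 10:2, 11:4, 12:6, 13:4, 14:4, 15:2
Odd-degree vertices: none.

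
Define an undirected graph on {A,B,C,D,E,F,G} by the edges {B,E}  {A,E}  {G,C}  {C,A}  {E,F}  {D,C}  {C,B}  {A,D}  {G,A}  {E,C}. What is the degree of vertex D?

Neighbors of D: A, C.

2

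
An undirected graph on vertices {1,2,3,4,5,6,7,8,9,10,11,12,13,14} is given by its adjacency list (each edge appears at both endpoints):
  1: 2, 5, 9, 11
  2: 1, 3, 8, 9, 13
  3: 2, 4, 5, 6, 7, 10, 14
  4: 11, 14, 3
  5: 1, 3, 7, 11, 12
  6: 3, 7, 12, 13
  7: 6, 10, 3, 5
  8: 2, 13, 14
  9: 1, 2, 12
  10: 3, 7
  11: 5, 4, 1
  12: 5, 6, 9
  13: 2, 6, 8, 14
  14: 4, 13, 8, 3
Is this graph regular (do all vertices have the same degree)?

No

Degrees: 1:4, 2:5, 3:7, 4:3, 5:5, 6:4, 7:4, 8:3, 9:3, 10:2, 11:3, 12:3, 13:4, 14:4
Vertex 10 has degree 2 while 3 has degree 7, so the graph is not regular.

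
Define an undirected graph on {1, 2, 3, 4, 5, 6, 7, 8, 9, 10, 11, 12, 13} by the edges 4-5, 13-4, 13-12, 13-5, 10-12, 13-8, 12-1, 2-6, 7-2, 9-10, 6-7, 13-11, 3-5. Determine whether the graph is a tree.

|V| = 13, |E| = 13.
It splits into 2 components, so it cannot be a tree.

No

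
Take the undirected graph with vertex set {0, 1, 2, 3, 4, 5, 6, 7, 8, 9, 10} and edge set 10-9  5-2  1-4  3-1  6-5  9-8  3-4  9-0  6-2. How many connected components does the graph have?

Component: {7}
Component: {1, 3, 4}
Component: {2, 5, 6}
Component: {0, 8, 9, 10}

4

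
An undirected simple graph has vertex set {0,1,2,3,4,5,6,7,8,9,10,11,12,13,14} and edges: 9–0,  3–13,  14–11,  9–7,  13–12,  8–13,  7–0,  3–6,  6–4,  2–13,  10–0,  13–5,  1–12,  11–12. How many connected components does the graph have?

Component: {0, 7, 9, 10}
Component: {1, 2, 3, 4, 5, 6, 8, 11, 12, 13, 14}

2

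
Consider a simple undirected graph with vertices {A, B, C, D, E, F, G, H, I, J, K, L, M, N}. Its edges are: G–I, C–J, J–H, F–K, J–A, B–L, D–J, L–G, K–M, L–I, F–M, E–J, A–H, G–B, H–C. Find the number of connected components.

Component: {N}
Component: {F, K, M}
Component: {B, G, I, L}
Component: {A, C, D, E, H, J}

4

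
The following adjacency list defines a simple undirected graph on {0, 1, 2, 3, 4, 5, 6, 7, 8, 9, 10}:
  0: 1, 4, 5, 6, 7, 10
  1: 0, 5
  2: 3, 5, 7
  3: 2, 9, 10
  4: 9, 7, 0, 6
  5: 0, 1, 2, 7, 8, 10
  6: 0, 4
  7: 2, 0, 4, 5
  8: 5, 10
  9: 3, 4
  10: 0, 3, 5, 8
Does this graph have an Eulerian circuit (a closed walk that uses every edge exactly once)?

Degrees: 0:6, 1:2, 2:3, 3:3, 4:4, 5:6, 6:2, 7:4, 8:2, 9:2, 10:4
2, 3 have odd degree; an Eulerian circuit needs every degree to be even, so none exists.

No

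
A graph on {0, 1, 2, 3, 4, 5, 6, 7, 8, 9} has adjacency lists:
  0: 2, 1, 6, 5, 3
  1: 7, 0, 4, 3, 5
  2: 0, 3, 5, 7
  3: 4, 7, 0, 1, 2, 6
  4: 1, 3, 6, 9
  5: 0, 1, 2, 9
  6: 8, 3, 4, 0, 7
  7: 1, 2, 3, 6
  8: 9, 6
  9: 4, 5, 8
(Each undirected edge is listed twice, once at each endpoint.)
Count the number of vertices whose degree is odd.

4

Degrees: 0:5, 1:5, 2:4, 3:6, 4:4, 5:4, 6:5, 7:4, 8:2, 9:3
Odd-degree vertices: 0, 1, 6, 9.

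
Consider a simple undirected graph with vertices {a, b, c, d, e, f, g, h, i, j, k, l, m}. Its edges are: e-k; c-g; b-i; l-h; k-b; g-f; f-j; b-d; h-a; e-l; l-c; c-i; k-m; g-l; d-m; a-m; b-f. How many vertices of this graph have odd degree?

6

Degrees: a:2, b:4, c:3, d:2, e:2, f:3, g:3, h:2, i:2, j:1, k:3, l:4, m:3
Odd-degree vertices: c, f, g, j, k, m.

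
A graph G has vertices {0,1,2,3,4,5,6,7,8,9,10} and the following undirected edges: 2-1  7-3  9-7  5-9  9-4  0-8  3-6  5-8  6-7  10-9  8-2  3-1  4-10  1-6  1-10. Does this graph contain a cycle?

Yes

The graph has 11 vertices, 15 edges, and 1 connected component.
Since 15 > 11 - 1, a cycle must exist; for instance 10-4-9-10.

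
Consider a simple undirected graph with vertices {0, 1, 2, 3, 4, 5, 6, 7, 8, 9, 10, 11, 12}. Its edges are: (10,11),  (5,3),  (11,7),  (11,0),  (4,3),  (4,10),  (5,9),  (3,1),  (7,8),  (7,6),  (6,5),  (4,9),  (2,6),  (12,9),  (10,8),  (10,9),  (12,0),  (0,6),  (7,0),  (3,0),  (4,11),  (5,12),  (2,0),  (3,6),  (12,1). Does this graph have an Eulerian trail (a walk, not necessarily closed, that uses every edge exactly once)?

Degrees: 0:6, 1:2, 2:2, 3:5, 4:4, 5:4, 6:5, 7:4, 8:2, 9:4, 10:4, 11:4, 12:4
Odd-degree vertices: 3, 6 (2 total).
With 2 odd-degree vertices and all edges in one connected piece, an Eulerian trail exists (from 3 to 6).

Yes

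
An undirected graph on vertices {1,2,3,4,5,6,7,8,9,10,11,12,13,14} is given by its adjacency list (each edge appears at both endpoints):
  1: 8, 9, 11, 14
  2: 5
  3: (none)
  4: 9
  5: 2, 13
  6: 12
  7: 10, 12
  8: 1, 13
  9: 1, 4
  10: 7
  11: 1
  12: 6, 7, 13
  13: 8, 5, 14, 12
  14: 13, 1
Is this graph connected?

No

Component: {3}
Component: {1, 2, 4, 5, 6, 7, 8, 9, 10, 11, 12, 13, 14}
There are 2 separate components, so the graph is not connected.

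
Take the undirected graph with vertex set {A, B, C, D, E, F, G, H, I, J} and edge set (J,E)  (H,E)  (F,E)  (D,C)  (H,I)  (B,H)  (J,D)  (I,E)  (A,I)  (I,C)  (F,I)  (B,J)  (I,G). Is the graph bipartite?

No

E-I-H-E is an odd cycle (length 3), and a bipartite graph can contain only even cycles.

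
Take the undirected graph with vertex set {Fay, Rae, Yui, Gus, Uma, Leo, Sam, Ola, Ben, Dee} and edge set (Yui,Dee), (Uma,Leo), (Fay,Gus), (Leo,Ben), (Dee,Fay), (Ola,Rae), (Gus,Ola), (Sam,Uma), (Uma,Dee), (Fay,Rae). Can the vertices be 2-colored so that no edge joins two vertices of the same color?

A valid 2-coloring puts {Rae, Gus, Leo, Sam, Dee} on one side and {Fay, Yui, Uma, Ola, Ben} on the other; every edge crosses between the two sides.

Yes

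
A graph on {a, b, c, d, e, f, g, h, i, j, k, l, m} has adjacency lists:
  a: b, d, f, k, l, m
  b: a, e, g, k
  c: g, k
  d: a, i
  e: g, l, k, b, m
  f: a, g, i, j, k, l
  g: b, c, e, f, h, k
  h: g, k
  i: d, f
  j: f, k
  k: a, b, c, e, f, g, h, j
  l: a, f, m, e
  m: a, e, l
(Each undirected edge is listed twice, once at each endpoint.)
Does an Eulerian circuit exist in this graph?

Degrees: a:6, b:4, c:2, d:2, e:5, f:6, g:6, h:2, i:2, j:2, k:8, l:4, m:3
Vertices with odd degree: e, m. An Eulerian circuit requires all degrees even.

No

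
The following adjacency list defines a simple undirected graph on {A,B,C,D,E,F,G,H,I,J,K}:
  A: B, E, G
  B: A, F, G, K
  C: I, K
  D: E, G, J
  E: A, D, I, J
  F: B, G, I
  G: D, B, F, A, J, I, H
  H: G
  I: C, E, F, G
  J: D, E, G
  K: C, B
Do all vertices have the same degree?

No

Degrees: A:3, B:4, C:2, D:3, E:4, F:3, G:7, H:1, I:4, J:3, K:2
Vertex H has degree 1 while G has degree 7, so the graph is not regular.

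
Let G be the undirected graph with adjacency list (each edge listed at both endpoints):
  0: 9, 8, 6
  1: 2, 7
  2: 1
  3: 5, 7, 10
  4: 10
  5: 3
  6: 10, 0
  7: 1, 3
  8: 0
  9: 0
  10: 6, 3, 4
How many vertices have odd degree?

8

Degrees: 0:3, 1:2, 2:1, 3:3, 4:1, 5:1, 6:2, 7:2, 8:1, 9:1, 10:3
Odd-degree vertices: 0, 2, 3, 4, 5, 8, 9, 10.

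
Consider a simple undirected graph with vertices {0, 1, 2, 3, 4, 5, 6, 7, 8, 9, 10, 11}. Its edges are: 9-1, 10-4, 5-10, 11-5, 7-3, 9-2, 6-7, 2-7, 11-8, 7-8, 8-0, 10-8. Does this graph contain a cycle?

|V| = 12, |E| = 12, number of components = 1.
Since 12 > 12 - 1, a cycle must exist; for instance 8-11-5-10-8.

Yes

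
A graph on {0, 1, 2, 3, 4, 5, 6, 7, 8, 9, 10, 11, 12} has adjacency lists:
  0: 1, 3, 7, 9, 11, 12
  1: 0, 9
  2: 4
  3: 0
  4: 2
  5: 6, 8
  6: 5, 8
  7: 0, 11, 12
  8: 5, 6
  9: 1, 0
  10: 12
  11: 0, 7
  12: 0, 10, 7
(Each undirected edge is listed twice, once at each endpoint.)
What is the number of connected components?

3

Component: {2, 4}
Component: {5, 6, 8}
Component: {0, 1, 3, 7, 9, 10, 11, 12}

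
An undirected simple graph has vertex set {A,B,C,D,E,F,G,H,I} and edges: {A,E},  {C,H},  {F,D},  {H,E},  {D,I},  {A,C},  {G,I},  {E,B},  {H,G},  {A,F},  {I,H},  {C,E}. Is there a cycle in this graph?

The graph has 9 vertices, 12 edges, and 1 connected component.
One cycle is E-H-C-E.

Yes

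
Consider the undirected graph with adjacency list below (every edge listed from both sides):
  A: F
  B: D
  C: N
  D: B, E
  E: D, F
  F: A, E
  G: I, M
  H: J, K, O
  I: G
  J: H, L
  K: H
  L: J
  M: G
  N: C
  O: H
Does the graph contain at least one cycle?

The graph has 15 vertices, 11 edges, and 4 connected components.
Since 11 = 15 - 4, the graph is a forest and contains no cycle.

No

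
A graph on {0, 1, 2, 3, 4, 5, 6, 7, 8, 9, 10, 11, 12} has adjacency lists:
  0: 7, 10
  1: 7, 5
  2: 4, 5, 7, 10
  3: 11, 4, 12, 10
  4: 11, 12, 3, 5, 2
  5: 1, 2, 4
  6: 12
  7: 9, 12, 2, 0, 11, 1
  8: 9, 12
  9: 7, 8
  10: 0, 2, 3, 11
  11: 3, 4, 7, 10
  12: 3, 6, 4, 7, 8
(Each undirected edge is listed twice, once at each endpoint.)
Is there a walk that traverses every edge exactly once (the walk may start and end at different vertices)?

Degrees: 0:2, 1:2, 2:4, 3:4, 4:5, 5:3, 6:1, 7:6, 8:2, 9:2, 10:4, 11:4, 12:5
Odd-degree vertices: 4, 5, 6, 12 (4 total).
With 4 odd-degree vertices (more than two), no single trail can use every edge.

No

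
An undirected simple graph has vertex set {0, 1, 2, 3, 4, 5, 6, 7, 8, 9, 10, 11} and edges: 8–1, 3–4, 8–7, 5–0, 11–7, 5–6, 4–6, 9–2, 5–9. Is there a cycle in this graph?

No

|V| = 12, |E| = 9, number of components = 3.
A forest on 12 vertices with 3 components has exactly 9 edges, which matches — so no cycle.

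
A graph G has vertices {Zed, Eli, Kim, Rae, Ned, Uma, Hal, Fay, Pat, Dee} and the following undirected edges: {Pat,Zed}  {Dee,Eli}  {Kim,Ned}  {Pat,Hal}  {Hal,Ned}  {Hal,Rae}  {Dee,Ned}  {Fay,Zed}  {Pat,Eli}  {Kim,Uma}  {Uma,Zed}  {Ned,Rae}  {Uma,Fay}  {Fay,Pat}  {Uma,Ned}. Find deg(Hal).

3

Neighbors of Hal: Rae, Ned, Pat.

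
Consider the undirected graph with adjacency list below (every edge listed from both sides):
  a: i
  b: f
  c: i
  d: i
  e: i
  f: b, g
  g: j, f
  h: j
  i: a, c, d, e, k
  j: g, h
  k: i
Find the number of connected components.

Component: {b, f, g, h, j}
Component: {a, c, d, e, i, k}

2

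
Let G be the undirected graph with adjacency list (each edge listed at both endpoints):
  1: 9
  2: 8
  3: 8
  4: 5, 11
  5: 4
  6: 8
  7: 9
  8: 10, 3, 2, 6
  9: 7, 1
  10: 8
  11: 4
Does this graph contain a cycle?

No

The graph has 11 vertices, 8 edges, and 3 connected components.
A forest on 11 vertices with 3 components has exactly 8 edges, which matches — so no cycle.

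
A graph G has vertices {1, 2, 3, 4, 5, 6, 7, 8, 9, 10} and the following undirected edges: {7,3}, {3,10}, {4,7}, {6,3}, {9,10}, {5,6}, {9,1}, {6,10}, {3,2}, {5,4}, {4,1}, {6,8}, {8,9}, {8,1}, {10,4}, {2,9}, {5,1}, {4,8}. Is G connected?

Starting from 1 and exploring outward reaches every vertex (1, 4, 9, 8, 5, 7, 10, 2, 6, 3); the graph is connected.

Yes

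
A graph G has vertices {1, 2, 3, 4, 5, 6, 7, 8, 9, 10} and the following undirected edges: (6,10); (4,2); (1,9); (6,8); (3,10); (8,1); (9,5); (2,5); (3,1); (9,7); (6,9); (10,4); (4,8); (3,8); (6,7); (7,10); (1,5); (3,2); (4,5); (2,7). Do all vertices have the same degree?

Degrees: 1:4, 2:4, 3:4, 4:4, 5:4, 6:4, 7:4, 8:4, 9:4, 10:4
All degrees equal 4; the graph is regular.

Yes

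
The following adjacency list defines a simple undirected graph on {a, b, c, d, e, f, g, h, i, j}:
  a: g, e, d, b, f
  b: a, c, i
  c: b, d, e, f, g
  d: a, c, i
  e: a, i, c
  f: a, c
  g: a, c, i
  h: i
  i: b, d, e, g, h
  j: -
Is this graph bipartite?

Yes

Partition the vertices as {b, d, e, f, g, h, j} vs {a, c, i}. Each listed edge has one endpoint in each part, so the graph is bipartite.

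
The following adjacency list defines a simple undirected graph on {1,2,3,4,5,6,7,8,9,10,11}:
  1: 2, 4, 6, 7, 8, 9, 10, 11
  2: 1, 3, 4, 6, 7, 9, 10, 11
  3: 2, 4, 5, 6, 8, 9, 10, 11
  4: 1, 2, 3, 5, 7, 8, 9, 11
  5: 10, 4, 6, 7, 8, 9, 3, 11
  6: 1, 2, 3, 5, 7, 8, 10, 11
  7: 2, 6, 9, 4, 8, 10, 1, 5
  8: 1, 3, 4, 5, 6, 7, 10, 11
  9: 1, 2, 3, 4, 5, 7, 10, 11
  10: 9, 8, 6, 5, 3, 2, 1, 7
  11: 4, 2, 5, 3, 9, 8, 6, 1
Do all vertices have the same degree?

Yes

Degrees: 1:8, 2:8, 3:8, 4:8, 5:8, 6:8, 7:8, 8:8, 9:8, 10:8, 11:8
All degrees equal 8; the graph is regular.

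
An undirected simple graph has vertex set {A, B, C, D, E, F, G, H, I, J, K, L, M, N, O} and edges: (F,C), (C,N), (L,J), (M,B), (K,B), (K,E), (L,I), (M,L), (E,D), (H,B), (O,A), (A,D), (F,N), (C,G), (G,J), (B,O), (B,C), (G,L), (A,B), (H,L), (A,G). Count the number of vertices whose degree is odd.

Degrees: A:4, B:6, C:4, D:2, E:2, F:2, G:4, H:2, I:1, J:2, K:2, L:5, M:2, N:2, O:2
Odd-degree vertices: I, L.

2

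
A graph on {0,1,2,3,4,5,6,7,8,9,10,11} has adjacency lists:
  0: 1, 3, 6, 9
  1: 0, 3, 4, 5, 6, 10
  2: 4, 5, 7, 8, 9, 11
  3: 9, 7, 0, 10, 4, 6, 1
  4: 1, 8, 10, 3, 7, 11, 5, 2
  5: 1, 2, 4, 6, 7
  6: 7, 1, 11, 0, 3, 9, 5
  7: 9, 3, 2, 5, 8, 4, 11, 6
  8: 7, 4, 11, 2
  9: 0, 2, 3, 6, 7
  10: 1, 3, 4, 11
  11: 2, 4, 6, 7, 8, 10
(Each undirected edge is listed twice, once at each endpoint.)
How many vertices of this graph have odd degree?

4

Degrees: 0:4, 1:6, 2:6, 3:7, 4:8, 5:5, 6:7, 7:8, 8:4, 9:5, 10:4, 11:6
Odd-degree vertices: 3, 5, 6, 9.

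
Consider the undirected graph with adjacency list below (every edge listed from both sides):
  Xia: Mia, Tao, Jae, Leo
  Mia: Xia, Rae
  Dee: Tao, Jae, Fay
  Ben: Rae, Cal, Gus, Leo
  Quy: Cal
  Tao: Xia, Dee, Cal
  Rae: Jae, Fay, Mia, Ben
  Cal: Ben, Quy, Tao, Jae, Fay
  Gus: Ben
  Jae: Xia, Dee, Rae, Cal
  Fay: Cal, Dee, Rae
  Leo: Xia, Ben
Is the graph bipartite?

Xia-Jae-Cal-Ben-Leo-Xia is an odd cycle (length 5), and a bipartite graph can contain only even cycles.

No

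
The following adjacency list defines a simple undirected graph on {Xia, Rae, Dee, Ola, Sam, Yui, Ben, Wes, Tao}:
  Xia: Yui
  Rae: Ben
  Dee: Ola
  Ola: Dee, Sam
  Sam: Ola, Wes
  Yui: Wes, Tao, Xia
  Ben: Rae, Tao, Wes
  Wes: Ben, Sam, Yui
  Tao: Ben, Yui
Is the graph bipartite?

Yes

Partition the vertices as {Dee, Sam, Yui, Ben} vs {Xia, Rae, Ola, Wes, Tao}. Each listed edge has one endpoint in each part, so the graph is bipartite.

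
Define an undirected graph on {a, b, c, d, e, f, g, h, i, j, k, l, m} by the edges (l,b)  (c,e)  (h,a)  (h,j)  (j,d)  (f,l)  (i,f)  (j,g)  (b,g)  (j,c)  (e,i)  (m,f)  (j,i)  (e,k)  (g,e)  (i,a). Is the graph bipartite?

Yes

A valid 2-coloring puts {c, d, g, h, i, k, l, m} on one side and {a, b, e, f, j} on the other; every edge crosses between the two sides.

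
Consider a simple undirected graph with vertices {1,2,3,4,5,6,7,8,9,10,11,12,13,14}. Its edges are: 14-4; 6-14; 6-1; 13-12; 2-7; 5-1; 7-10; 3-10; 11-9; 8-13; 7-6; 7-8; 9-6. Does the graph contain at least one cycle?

|V| = 14, |E| = 13, number of components = 1.
A forest on 14 vertices with 1 component has exactly 13 edges, which matches — so no cycle.

No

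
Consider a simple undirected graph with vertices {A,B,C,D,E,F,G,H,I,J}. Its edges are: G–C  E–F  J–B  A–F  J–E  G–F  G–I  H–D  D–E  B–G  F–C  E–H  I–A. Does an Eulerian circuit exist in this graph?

Yes

Degrees: A:2, B:2, C:2, D:2, E:4, F:4, G:4, H:2, I:2, J:2
Every vertex has even degree and the edges form a single connected piece, so an Eulerian circuit exists.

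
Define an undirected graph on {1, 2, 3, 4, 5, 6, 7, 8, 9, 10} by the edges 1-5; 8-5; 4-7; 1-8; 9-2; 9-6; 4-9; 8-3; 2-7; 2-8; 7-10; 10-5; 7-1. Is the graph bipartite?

5-8-2-7-10-5 is an odd cycle (length 5), and a bipartite graph can contain only even cycles.

No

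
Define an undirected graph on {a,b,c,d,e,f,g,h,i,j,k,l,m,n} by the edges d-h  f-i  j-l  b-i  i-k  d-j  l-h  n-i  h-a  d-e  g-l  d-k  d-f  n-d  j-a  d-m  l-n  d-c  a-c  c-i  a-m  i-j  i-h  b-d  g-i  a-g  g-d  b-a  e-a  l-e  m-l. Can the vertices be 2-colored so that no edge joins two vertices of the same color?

Yes

A valid 2-coloring puts {b, c, e, f, g, h, j, k, m, n} on one side and {a, d, i, l} on the other; every edge crosses between the two sides.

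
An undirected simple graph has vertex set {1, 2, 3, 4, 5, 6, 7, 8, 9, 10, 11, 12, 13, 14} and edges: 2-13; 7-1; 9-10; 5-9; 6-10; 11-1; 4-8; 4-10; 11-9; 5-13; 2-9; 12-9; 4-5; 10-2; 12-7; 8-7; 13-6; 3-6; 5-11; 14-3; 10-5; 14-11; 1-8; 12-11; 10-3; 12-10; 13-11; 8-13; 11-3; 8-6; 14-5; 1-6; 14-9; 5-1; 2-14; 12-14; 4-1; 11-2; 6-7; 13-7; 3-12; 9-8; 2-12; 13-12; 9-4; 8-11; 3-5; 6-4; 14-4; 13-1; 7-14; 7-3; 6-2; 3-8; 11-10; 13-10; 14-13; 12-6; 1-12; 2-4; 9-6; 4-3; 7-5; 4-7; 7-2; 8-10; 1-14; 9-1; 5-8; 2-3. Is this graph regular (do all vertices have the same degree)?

Degrees: 1:10, 2:10, 3:10, 4:10, 5:10, 6:10, 7:10, 8:10, 9:10, 10:10, 11:10, 12:10, 13:10, 14:10
Every vertex has degree 10, so the graph is 10-regular.

Yes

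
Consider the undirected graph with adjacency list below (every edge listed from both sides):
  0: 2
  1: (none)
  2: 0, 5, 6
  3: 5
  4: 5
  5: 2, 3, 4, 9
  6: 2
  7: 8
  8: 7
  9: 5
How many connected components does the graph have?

3

Component: {1}
Component: {7, 8}
Component: {0, 2, 3, 4, 5, 6, 9}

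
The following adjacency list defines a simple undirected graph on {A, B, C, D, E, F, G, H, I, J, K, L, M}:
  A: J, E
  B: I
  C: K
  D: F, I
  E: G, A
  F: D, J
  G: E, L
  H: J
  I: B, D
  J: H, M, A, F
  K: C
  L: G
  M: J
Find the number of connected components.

Component: {C, K}
Component: {A, B, D, E, F, G, H, I, J, L, M}

2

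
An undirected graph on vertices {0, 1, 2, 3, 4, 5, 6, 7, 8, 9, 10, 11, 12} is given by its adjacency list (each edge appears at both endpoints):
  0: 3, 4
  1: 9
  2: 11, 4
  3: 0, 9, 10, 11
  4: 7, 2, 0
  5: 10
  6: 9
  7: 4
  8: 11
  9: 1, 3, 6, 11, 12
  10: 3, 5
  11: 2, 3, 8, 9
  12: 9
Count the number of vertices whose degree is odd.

8

Degrees: 0:2, 1:1, 2:2, 3:4, 4:3, 5:1, 6:1, 7:1, 8:1, 9:5, 10:2, 11:4, 12:1
Odd-degree vertices: 1, 4, 5, 6, 7, 8, 9, 12.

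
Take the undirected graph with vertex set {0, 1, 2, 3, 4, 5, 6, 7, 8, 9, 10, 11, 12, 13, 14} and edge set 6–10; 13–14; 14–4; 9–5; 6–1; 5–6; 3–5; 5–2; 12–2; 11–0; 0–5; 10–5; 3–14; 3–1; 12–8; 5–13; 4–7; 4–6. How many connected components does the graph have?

1

Component: {0, 1, 2, 3, 4, 5, 6, 7, 8, 9, 10, 11, 12, 13, 14}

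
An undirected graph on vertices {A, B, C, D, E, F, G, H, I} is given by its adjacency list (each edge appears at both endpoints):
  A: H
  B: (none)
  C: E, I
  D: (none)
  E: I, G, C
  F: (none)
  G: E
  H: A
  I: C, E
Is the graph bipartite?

No

The cycle C-E-I-C has length 3, which is odd, so the graph is not bipartite.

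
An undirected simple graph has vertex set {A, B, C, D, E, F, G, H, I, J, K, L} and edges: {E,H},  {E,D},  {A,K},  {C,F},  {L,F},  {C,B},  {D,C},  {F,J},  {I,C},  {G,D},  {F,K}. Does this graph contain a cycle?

No

|V| = 12, |E| = 11, number of components = 1.
A forest on 12 vertices with 1 component has exactly 11 edges, which matches — so no cycle.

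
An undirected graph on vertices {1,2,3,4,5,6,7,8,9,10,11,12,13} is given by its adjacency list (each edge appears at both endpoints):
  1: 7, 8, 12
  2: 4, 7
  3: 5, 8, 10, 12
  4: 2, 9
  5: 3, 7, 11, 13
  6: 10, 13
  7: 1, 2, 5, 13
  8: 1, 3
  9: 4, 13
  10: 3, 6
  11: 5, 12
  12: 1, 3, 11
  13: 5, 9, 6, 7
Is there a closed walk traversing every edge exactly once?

Degrees: 1:3, 2:2, 3:4, 4:2, 5:4, 6:2, 7:4, 8:2, 9:2, 10:2, 11:2, 12:3, 13:4
Vertices with odd degree: 1, 12. An Eulerian circuit requires all degrees even.

No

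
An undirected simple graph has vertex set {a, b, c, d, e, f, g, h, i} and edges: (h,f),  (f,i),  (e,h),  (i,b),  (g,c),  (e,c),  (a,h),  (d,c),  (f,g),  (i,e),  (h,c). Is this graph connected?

A breadth-first search from a visits a, h, c, f, e, d, g, i, b — all 9 vertices — so the graph is connected.

Yes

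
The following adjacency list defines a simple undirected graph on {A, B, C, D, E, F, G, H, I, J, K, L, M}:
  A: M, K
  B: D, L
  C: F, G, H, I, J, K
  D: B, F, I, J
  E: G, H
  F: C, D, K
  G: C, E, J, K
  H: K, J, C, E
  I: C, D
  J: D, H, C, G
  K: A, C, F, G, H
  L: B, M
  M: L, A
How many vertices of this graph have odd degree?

2

Degrees: A:2, B:2, C:6, D:4, E:2, F:3, G:4, H:4, I:2, J:4, K:5, L:2, M:2
Odd-degree vertices: F, K.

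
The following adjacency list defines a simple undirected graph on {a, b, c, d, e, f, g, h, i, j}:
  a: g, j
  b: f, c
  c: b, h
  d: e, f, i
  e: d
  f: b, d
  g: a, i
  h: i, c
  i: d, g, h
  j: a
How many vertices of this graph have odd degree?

4

Degrees: a:2, b:2, c:2, d:3, e:1, f:2, g:2, h:2, i:3, j:1
Odd-degree vertices: d, e, i, j.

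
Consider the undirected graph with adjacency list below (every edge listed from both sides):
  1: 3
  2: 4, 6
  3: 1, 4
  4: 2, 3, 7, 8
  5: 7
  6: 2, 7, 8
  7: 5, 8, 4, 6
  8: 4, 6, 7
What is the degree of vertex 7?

Neighbors of 7: 4, 5, 6, 8.

4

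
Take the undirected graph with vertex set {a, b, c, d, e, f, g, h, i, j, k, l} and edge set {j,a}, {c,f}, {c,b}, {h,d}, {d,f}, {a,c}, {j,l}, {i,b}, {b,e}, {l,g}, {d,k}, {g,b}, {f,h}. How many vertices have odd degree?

Degrees: a:2, b:4, c:3, d:3, e:1, f:3, g:2, h:2, i:1, j:2, k:1, l:2
Odd-degree vertices: c, d, e, f, i, k.

6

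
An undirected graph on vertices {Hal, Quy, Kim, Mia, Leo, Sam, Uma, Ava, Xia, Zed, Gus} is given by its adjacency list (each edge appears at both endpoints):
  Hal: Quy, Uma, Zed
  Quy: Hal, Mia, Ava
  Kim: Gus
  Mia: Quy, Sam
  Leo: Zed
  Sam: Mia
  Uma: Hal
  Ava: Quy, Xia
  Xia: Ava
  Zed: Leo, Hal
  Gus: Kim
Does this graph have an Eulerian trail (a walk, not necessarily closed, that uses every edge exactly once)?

No

Degrees: Hal:3, Quy:3, Kim:1, Mia:2, Leo:1, Sam:1, Uma:1, Ava:2, Xia:1, Zed:2, Gus:1
Odd-degree vertices: Hal, Quy, Kim, Leo, Sam, Uma, Xia, Gus (8 total).
An Eulerian trail requires 0 or 2 odd-degree vertices; here there are 8.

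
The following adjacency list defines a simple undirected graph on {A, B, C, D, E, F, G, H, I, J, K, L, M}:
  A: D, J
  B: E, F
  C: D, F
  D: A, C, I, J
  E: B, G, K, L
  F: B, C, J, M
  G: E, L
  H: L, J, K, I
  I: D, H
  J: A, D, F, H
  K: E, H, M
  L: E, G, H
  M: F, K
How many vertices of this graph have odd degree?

2

Degrees: A:2, B:2, C:2, D:4, E:4, F:4, G:2, H:4, I:2, J:4, K:3, L:3, M:2
Odd-degree vertices: K, L.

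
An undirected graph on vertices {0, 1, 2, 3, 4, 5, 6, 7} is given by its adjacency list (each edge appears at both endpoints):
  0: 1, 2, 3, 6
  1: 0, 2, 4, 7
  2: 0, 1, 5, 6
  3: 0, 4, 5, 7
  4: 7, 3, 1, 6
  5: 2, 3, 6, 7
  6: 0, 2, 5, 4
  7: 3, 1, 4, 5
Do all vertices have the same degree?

Degrees: 0:4, 1:4, 2:4, 3:4, 4:4, 5:4, 6:4, 7:4
All degrees equal 4; the graph is regular.

Yes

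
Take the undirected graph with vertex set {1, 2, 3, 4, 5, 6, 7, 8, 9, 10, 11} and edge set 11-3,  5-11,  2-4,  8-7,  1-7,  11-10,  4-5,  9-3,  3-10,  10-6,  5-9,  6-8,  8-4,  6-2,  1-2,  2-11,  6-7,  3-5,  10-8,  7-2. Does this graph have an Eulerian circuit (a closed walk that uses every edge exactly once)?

Degrees: 1:2, 2:5, 3:4, 4:3, 5:4, 6:4, 7:4, 8:4, 9:2, 10:4, 11:4
2, 4 have odd degree; an Eulerian circuit needs every degree to be even, so none exists.

No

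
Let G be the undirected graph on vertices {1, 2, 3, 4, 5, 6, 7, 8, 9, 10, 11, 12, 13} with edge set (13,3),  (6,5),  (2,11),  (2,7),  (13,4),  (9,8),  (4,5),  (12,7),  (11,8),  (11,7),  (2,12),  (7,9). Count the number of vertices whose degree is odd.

4

Degrees: 1:0, 2:3, 3:1, 4:2, 5:2, 6:1, 7:4, 8:2, 9:2, 10:0, 11:3, 12:2, 13:2
Odd-degree vertices: 2, 3, 6, 11.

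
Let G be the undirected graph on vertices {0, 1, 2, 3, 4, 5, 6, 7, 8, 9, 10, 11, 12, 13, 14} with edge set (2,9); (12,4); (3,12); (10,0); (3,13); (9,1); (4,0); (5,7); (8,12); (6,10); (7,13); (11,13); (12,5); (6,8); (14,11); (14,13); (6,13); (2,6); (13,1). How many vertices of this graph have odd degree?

Degrees: 0:2, 1:2, 2:2, 3:2, 4:2, 5:2, 6:4, 7:2, 8:2, 9:2, 10:2, 11:2, 12:4, 13:6, 14:2
Odd-degree vertices: none.

0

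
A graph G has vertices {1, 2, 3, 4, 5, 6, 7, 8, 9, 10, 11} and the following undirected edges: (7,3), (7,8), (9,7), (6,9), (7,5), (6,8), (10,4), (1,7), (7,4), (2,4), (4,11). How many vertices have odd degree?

6

Degrees: 1:1, 2:1, 3:1, 4:4, 5:1, 6:2, 7:6, 8:2, 9:2, 10:1, 11:1
Odd-degree vertices: 1, 2, 3, 5, 10, 11.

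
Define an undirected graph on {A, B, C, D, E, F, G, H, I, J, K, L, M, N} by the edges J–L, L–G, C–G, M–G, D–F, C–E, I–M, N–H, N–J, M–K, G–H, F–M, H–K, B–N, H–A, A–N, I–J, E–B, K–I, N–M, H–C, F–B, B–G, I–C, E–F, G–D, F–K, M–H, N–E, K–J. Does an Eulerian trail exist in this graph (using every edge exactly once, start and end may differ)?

Degrees: A:2, B:4, C:4, D:2, E:4, F:5, G:6, H:6, I:4, J:4, K:5, L:2, M:6, N:6
Odd-degree vertices: F, K (2 total).
The non-isolated vertices are connected and exactly 2 have odd degree, so an Eulerian trail exists (from F to K).

Yes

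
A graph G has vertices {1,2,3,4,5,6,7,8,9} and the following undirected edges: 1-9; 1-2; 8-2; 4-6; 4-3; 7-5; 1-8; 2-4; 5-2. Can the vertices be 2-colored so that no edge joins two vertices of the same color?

No

2-8-1-2 is an odd cycle (length 3), and a bipartite graph can contain only even cycles.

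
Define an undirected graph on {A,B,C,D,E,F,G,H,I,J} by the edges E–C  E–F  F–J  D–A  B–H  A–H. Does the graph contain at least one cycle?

|V| = 10, |E| = 6, number of components = 4.
Since 6 = 10 - 4, the graph is a forest and contains no cycle.

No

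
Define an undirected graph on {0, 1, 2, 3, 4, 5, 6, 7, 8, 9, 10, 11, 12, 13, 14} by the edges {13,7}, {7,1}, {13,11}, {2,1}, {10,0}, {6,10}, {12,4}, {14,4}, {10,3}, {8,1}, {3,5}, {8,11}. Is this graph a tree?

The graph has 15 vertices and 12 edges.
It splits into 4 components, so it cannot be a tree.

No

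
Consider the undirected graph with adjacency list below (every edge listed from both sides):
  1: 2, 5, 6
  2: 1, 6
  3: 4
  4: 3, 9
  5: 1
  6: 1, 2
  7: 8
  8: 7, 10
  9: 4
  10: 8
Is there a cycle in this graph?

Yes

The graph has 10 vertices, 8 edges, and 3 connected components.
Since 8 > 10 - 3, a cycle must exist; for instance 1-6-2-1.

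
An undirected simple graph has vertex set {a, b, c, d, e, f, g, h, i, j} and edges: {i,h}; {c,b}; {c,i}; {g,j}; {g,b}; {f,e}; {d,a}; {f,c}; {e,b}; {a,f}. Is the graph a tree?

No

|V| = 10, |E| = 10.
A tree on 10 vertices has exactly 9 edges; this graph has 10, so it contains a cycle and is not a tree.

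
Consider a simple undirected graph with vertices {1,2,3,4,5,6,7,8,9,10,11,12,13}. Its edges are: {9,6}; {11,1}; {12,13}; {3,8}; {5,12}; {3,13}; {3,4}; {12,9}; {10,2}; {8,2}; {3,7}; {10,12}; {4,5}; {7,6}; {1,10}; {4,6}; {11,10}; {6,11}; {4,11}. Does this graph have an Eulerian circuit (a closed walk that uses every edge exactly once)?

Yes

Degrees: 1:2, 2:2, 3:4, 4:4, 5:2, 6:4, 7:2, 8:2, 9:2, 10:4, 11:4, 12:4, 13:2
All degrees are even and the non-isolated vertices are connected — an Eulerian circuit exists.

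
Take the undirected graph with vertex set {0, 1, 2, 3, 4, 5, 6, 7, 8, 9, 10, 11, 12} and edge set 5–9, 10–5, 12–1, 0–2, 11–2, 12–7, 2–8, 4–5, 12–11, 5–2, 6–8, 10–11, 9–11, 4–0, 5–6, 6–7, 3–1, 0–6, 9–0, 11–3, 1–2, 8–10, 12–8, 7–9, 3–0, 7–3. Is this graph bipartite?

Yes

Color {2, 3, 4, 6, 9, 10, 12} black and {0, 1, 5, 7, 8, 11} white. No edge joins two same-colored vertices, so the graph is bipartite.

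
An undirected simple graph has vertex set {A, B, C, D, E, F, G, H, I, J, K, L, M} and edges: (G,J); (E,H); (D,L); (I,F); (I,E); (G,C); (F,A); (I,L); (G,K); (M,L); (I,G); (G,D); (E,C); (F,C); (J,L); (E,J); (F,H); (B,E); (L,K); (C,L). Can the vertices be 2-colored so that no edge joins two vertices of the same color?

Yes

Partition the vertices as {E, F, G, L} vs {A, B, C, D, H, I, J, K, M}. Each listed edge has one endpoint in each part, so the graph is bipartite.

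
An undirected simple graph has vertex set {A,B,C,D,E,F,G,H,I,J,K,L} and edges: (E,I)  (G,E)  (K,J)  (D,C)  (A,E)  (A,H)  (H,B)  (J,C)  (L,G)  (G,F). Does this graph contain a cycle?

|V| = 12, |E| = 10, number of components = 2.
A forest on 12 vertices with 2 components has exactly 10 edges, which matches — so no cycle.

No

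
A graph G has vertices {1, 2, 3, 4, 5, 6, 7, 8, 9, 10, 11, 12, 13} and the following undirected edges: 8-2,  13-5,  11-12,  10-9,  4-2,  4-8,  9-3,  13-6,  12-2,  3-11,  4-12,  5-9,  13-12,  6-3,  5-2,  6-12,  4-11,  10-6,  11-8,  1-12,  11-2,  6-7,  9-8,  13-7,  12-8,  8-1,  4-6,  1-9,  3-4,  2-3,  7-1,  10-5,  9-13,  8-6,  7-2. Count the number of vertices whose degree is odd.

8

Degrees: 1:4, 2:7, 3:5, 4:6, 5:4, 6:7, 7:4, 8:7, 9:6, 10:3, 11:5, 12:7, 13:5
Odd-degree vertices: 2, 3, 6, 8, 10, 11, 12, 13.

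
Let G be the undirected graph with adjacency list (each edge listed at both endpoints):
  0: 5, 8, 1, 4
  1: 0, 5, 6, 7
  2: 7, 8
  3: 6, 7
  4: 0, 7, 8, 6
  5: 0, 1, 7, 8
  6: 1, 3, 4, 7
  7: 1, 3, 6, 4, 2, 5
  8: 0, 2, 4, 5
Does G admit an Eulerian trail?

Yes

Degrees: 0:4, 1:4, 2:2, 3:2, 4:4, 5:4, 6:4, 7:6, 8:4
Odd-degree vertices: none (0 total).
With 0 odd-degree vertices and all edges in one connected piece, an Eulerian trail exists.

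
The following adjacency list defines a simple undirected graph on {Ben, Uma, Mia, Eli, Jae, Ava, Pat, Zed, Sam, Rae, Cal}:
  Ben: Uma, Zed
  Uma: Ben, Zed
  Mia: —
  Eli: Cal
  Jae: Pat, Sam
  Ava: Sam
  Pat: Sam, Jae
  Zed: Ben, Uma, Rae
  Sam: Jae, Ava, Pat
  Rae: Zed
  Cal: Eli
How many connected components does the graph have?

4

Component: {Mia}
Component: {Eli, Cal}
Component: {Ben, Uma, Zed, Rae}
Component: {Jae, Ava, Pat, Sam}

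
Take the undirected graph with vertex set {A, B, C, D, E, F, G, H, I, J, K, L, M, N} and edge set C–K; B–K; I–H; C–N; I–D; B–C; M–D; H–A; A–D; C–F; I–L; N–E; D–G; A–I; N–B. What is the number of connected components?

Component: {J}
Component: {B, C, E, F, K, N}
Component: {A, D, G, H, I, L, M}

3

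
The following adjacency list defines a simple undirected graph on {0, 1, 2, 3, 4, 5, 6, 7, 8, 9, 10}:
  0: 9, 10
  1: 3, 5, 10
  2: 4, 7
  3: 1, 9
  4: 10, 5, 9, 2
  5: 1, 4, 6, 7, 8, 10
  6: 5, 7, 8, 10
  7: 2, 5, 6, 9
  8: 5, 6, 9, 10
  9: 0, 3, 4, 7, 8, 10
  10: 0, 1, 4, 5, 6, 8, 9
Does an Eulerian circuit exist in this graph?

No

Degrees: 0:2, 1:3, 2:2, 3:2, 4:4, 5:6, 6:4, 7:4, 8:4, 9:6, 10:7
1, 10 have odd degree; an Eulerian circuit needs every degree to be even, so none exists.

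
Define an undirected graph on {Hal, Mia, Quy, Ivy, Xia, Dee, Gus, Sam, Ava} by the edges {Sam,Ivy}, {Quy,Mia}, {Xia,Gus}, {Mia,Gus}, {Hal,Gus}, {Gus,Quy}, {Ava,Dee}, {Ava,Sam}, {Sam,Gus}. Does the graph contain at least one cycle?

Yes

The graph has 9 vertices, 9 edges, and 1 connected component.
Since 9 > 9 - 1, a cycle must exist; for instance Gus-Quy-Mia-Gus.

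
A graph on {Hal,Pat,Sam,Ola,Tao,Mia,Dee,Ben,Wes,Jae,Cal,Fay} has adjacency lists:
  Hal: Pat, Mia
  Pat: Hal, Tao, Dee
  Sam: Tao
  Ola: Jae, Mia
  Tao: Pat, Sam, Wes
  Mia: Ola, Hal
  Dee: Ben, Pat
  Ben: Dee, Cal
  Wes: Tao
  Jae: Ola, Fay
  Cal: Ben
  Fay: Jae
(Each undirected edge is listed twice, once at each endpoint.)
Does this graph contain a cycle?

No

The graph has 12 vertices, 11 edges, and 1 connected component.
A forest on 12 vertices with 1 component has exactly 11 edges, which matches — so no cycle.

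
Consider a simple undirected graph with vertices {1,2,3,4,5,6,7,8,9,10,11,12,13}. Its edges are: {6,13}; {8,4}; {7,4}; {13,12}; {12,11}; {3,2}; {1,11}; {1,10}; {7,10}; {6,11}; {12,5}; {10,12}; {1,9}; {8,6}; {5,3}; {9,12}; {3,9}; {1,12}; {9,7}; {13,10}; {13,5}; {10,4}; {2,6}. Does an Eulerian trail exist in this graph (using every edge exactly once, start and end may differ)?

No

Degrees: 1:4, 2:2, 3:3, 4:3, 5:3, 6:4, 7:3, 8:2, 9:4, 10:5, 11:3, 12:6, 13:4
Odd-degree vertices: 3, 4, 5, 7, 10, 11 (6 total).
An Eulerian trail requires 0 or 2 odd-degree vertices; here there are 6.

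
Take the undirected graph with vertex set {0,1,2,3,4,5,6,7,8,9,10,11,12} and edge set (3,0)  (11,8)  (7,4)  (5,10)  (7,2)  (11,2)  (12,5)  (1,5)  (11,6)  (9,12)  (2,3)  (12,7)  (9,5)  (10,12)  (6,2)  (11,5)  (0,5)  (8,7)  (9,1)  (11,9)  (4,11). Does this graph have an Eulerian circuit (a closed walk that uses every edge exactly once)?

Yes

Degrees: 0:2, 1:2, 2:4, 3:2, 4:2, 5:6, 6:2, 7:4, 8:2, 9:4, 10:2, 11:6, 12:4
Every vertex has even degree and the edges form a single connected piece, so an Eulerian circuit exists.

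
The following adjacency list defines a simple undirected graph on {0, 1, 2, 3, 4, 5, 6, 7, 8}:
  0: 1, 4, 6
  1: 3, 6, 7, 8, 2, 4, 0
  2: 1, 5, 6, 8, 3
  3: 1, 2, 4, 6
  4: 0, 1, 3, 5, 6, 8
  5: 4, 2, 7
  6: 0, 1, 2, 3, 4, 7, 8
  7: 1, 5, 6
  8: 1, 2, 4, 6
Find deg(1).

Neighbors of 1: 0, 2, 3, 4, 6, 7, 8.

7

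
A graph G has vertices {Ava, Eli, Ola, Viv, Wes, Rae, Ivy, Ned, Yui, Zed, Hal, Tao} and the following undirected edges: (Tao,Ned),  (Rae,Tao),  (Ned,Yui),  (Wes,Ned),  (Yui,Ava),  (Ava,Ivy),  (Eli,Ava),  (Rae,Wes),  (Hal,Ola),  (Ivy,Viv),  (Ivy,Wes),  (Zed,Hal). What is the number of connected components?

2

Component: {Ola, Zed, Hal}
Component: {Ava, Eli, Viv, Wes, Rae, Ivy, Ned, Yui, Tao}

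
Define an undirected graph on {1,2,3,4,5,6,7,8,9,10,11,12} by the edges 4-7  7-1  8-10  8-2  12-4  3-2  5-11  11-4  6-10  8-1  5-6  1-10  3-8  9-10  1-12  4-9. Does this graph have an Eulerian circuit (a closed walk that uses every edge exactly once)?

Yes

Degrees: 1:4, 2:2, 3:2, 4:4, 5:2, 6:2, 7:2, 8:4, 9:2, 10:4, 11:2, 12:2
All degrees are even and the non-isolated vertices are connected — an Eulerian circuit exists.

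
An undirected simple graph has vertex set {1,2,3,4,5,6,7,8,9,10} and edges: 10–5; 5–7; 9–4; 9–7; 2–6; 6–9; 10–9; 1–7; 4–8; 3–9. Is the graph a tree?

The graph has 10 vertices and 10 edges.
Connected but with 10 > 9 edges, so it has a cycle and is not a tree.

No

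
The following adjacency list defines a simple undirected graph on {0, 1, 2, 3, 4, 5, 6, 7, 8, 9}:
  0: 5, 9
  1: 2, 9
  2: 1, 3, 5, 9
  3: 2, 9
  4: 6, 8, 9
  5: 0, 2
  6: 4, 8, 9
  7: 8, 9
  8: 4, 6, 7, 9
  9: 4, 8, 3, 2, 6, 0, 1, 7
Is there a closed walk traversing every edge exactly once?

Degrees: 0:2, 1:2, 2:4, 3:2, 4:3, 5:2, 6:3, 7:2, 8:4, 9:8
4, 6 have odd degree; an Eulerian circuit needs every degree to be even, so none exists.

No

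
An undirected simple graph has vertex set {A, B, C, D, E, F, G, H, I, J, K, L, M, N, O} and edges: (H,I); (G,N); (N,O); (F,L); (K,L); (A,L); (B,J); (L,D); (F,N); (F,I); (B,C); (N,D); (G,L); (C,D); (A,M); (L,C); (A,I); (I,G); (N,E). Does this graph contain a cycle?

Yes

The graph has 15 vertices, 19 edges, and 1 connected component.
One cycle is F-N-D-L-F.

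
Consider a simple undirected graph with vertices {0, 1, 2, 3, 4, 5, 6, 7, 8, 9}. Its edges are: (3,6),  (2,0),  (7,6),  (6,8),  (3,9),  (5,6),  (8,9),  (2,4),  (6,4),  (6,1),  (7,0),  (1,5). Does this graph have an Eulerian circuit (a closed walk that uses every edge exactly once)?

Degrees: 0:2, 1:2, 2:2, 3:2, 4:2, 5:2, 6:6, 7:2, 8:2, 9:2
All degrees are even and the non-isolated vertices are connected — an Eulerian circuit exists.

Yes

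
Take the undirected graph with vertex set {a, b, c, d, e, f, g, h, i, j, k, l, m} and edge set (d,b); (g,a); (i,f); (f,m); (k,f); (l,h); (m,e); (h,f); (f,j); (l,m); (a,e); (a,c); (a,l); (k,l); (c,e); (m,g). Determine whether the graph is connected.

Component: {b, d}
Component: {a, c, e, f, g, h, i, j, k, l, m}
No edge joins these 2 groups, so the graph is disconnected.

No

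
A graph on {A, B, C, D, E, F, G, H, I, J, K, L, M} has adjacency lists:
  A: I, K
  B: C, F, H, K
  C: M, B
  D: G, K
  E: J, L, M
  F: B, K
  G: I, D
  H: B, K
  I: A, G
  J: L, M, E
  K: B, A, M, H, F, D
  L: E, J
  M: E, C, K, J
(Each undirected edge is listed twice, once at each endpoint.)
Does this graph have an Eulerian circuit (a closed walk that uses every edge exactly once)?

Degrees: A:2, B:4, C:2, D:2, E:3, F:2, G:2, H:2, I:2, J:3, K:6, L:2, M:4
E, J have odd degree; an Eulerian circuit needs every degree to be even, so none exists.

No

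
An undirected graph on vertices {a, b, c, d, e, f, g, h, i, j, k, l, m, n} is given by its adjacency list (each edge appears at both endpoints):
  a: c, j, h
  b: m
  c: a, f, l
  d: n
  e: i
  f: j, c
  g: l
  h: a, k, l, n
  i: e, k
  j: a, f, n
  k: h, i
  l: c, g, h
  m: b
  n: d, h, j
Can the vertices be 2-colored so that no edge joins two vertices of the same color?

Yes

A valid 2-coloring puts {c, d, g, h, i, j, m} on one side and {a, b, e, f, k, l, n} on the other; every edge crosses between the two sides.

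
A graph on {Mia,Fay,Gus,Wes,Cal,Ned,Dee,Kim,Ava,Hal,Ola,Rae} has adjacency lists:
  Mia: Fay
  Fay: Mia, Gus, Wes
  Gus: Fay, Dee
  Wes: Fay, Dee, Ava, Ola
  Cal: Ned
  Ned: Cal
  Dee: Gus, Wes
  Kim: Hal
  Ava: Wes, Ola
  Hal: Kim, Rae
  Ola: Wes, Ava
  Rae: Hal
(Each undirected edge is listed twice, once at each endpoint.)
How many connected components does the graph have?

Component: {Cal, Ned}
Component: {Kim, Hal, Rae}
Component: {Mia, Fay, Gus, Wes, Dee, Ava, Ola}

3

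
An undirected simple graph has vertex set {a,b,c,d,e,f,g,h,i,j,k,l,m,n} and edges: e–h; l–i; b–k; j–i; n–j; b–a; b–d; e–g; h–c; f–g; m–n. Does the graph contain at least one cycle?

|V| = 14, |E| = 11, number of components = 3.
A forest on 14 vertices with 3 components has exactly 11 edges, which matches — so no cycle.

No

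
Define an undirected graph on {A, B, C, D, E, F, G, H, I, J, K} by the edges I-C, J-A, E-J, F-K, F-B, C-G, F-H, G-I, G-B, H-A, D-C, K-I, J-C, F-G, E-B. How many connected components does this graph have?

Component: {A, B, C, D, E, F, G, H, I, J, K}

1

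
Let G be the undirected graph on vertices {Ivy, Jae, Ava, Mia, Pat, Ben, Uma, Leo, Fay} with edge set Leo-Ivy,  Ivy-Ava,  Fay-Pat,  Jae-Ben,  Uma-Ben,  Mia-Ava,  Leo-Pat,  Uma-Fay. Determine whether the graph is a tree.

Yes

The graph has 9 vertices and 8 edges.
It is connected with exactly 8 edges, hence acyclic — it is a tree.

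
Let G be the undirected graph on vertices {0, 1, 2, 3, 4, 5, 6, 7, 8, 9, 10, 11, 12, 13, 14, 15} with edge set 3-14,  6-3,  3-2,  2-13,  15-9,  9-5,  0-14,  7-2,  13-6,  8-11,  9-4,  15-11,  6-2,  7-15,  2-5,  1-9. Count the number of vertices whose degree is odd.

Degrees: 0:1, 1:1, 2:5, 3:3, 4:1, 5:2, 6:3, 7:2, 8:1, 9:4, 10:0, 11:2, 12:0, 13:2, 14:2, 15:3
Odd-degree vertices: 0, 1, 2, 3, 4, 6, 8, 15.

8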